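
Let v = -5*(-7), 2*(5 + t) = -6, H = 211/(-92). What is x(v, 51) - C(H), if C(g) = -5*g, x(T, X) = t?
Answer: -1791/92 ≈ -19.467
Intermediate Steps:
H = -211/92 (H = 211*(-1/92) = -211/92 ≈ -2.2935)
t = -8 (t = -5 + (½)*(-6) = -5 - 3 = -8)
v = 35
x(T, X) = -8
x(v, 51) - C(H) = -8 - (-5)*(-211)/92 = -8 - 1*1055/92 = -8 - 1055/92 = -1791/92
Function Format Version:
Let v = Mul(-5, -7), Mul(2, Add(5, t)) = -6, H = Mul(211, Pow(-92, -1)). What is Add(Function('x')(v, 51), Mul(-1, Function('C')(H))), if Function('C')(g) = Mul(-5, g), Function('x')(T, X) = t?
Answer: Rational(-1791, 92) ≈ -19.467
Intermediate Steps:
H = Rational(-211, 92) (H = Mul(211, Rational(-1, 92)) = Rational(-211, 92) ≈ -2.2935)
t = -8 (t = Add(-5, Mul(Rational(1, 2), -6)) = Add(-5, -3) = -8)
v = 35
Function('x')(T, X) = -8
Add(Function('x')(v, 51), Mul(-1, Function('C')(H))) = Add(-8, Mul(-1, Mul(-5, Rational(-211, 92)))) = Add(-8, Mul(-1, Rational(1055, 92))) = Add(-8, Rational(-1055, 92)) = Rational(-1791, 92)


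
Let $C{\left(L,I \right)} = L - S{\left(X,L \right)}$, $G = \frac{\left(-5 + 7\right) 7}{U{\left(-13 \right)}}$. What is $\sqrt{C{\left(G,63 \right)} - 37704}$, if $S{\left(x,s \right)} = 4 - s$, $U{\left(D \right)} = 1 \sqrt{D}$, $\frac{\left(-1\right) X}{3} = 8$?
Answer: $\frac{2 \sqrt{-1593163 - 91 i \sqrt{13}}}{13} \approx 0.019996 - 194.19 i$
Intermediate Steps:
$X = -24$ ($X = \left(-3\right) 8 = -24$)
$U{\left(D \right)} = \sqrt{D}$
$G = - \frac{14 i \sqrt{13}}{13}$ ($G = \frac{\left(-5 + 7\right) 7}{\sqrt{-13}} = \frac{2 \cdot 7}{i \sqrt{13}} = 14 \left(- \frac{i \sqrt{13}}{13}\right) = - \frac{14 i \sqrt{13}}{13} \approx - 3.8829 i$)
$C{\left(L,I \right)} = -4 + 2 L$ ($C{\left(L,I \right)} = L - \left(4 - L\right) = L + \left(-4 + L\right) = -4 + 2 L$)
$\sqrt{C{\left(G,63 \right)} - 37704} = \sqrt{\left(-4 + 2 \left(- \frac{14 i \sqrt{13}}{13}\right)\right) - 37704} = \sqrt{\left(-4 - \frac{28 i \sqrt{13}}{13}\right) - 37704} = \sqrt{-37708 - \frac{28 i \sqrt{13}}{13}}$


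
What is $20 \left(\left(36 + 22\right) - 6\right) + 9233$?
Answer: $10273$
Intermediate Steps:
$20 \left(\left(36 + 22\right) - 6\right) + 9233 = 20 \left(58 - 6\right) + 9233 = 20 \cdot 52 + 9233 = 1040 + 9233 = 10273$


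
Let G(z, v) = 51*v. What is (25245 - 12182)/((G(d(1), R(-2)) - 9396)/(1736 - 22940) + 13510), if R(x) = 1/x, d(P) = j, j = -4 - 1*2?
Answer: 184658568/190983641 ≈ 0.96688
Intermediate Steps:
j = -6 (j = -4 - 2 = -6)
d(P) = -6
(25245 - 12182)/((G(d(1), R(-2)) - 9396)/(1736 - 22940) + 13510) = (25245 - 12182)/((51/(-2) - 9396)/(1736 - 22940) + 13510) = 13063/((51*(-1/2) - 9396)/(-21204) + 13510) = 13063/((-51/2 - 9396)*(-1/21204) + 13510) = 13063/(-18843/2*(-1/21204) + 13510) = 13063/(6281/14136 + 13510) = 13063/(190983641/14136) = 13063*(14136/190983641) = 184658568/190983641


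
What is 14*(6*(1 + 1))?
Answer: 168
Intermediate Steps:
14*(6*(1 + 1)) = 14*(6*2) = 14*12 = 168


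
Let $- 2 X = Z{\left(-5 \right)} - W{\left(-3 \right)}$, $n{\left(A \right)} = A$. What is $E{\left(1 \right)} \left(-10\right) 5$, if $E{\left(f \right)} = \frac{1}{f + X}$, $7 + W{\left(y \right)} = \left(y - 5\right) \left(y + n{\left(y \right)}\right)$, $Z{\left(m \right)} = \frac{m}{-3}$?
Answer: $- \frac{75}{31} \approx -2.4194$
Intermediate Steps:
$Z{\left(m \right)} = - \frac{m}{3}$ ($Z{\left(m \right)} = m \left(- \frac{1}{3}\right) = - \frac{m}{3}$)
$W{\left(y \right)} = -7 + 2 y \left(-5 + y\right)$ ($W{\left(y \right)} = -7 + \left(y - 5\right) \left(y + y\right) = -7 + \left(-5 + y\right) 2 y = -7 + 2 y \left(-5 + y\right)$)
$X = \frac{59}{3}$ ($X = - \frac{\left(- \frac{1}{3}\right) \left(-5\right) - \left(-7 - -30 + 2 \left(-3\right)^{2}\right)}{2} = - \frac{\frac{5}{3} - \left(-7 + 30 + 2 \cdot 9\right)}{2} = - \frac{\frac{5}{3} - \left(-7 + 30 + 18\right)}{2} = - \frac{\frac{5}{3} - 41}{2} = \left(- \frac{1}{2}\right) \left(- \frac{118}{3}\right) = \frac{59}{3} \approx 19.667$)
$E{\left(f \right)} = \frac{1}{\frac{59}{3} + f}$ ($E{\left(f \right)} = \frac{1}{f + \frac{59}{3}} = \frac{1}{\frac{59}{3} + f}$)
$E{\left(1 \right)} \left(-10\right) 5 = \frac{3}{59 + 3 \cdot 1} \left(-10\right) 5 = \frac{3}{59 + 3} \left(-10\right) 5 = \frac{3}{62} \left(-10\right) 5 = \left(- \frac{15}{31}\right) 5 = - \frac{75}{31}$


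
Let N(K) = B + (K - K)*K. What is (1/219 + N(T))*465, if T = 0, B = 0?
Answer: 155/73 ≈ 2.1233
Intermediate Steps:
N(K) = 0 (N(K) = 0 + (K - K)*K = 0 + 0*K = 0 + 0 = 0)
(1/219 + N(T))*465 = (1/219 + 0)*465 = (1/219)*465 = 155/73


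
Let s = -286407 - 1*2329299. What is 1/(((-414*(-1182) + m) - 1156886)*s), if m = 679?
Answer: 1/1744307087454 ≈ 5.7329e-13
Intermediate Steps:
s = -2615706 (s = -286407 - 2329299 = -2615706)
1/(((-414*(-1182) + m) - 1156886)*s) = 1/(((-414*(-1182) + 679) - 1156886)*(-2615706)) = -1/2615706/((489348 + 679) - 1156886) = -1/2615706/(490027 - 1156886) = -1/2615706/(-666859) = -1/666859*(-1/2615706) = 1/1744307087454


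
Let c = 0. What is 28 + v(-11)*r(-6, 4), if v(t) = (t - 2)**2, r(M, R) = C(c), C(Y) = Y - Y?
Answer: 28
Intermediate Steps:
C(Y) = 0
r(M, R) = 0
v(t) = (-2 + t)**2
28 + v(-11)*r(-6, 4) = 28 + (-2 - 11)**2*0 = 28 + (-13)**2*0 = 28 + 169*0 = 28 + 0 = 28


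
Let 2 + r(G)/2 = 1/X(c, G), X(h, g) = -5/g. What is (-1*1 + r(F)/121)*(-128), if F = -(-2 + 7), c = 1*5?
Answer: 15744/121 ≈ 130.12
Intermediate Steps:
c = 5
F = -5 (F = -1*5 = -5)
r(G) = -4 - 2*G/5 (r(G) = -4 + 2/((-5/G)) = -4 + 2*(-G/5) = -4 - 2*G/5)
(-1*1 + r(F)/121)*(-128) = (-1*1 + (-4 - 2/5*(-5))/121)*(-128) = (-1 + (-4 + 2)*(1/121))*(-128) = (-1 - 2*1/121)*(-128) = (-1 - 2/121)*(-128) = -123/121*(-128) = 15744/121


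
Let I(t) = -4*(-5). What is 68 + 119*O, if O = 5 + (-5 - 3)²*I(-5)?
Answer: 152983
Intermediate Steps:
I(t) = 20
O = 1285 (O = 5 + (-5 - 3)²*20 = 5 + (-8)²*20 = 5 + 64*20 = 5 + 1280 = 1285)
68 + 119*O = 68 + 119*1285 = 68 + 152915 = 152983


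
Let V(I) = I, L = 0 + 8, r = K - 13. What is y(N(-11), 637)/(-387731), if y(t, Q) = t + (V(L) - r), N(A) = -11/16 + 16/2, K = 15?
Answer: -3/87376 ≈ -3.4334e-5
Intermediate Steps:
r = 2 (r = 15 - 13 = 2)
N(A) = 117/16 (N(A) = -11*1/16 + 16*(1/2) = -11/16 + 8 = 117/16)
L = 8
y(t, Q) = 6 + t (y(t, Q) = t + (8 - 1*2) = t + (8 - 2) = t + 6 = 6 + t)
y(N(-11), 637)/(-387731) = (6 + 117/16)/(-387731) = (213/16)*(-1/387731) = -3/87376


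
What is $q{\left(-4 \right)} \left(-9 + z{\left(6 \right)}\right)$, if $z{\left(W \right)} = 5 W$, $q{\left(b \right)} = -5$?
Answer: $-105$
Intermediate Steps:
$q{\left(-4 \right)} \left(-9 + z{\left(6 \right)}\right) = - 5 \left(-9 + 5 \cdot 6\right) = - 5 \left(-9 + 30\right) = \left(-5\right) 21 = -105$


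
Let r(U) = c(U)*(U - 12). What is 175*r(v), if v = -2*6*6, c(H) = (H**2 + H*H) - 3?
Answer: -152365500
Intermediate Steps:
c(H) = -3 + 2*H**2 (c(H) = (H**2 + H**2) - 3 = 2*H**2 - 3 = -3 + 2*H**2)
v = -72 (v = -12*6 = -72)
r(U) = (-12 + U)*(-3 + 2*U**2) (r(U) = (-3 + 2*U**2)*(U - 12) = (-3 + 2*U**2)*(-12 + U) = (-12 + U)*(-3 + 2*U**2))
175*r(v) = 175*((-12 - 72)*(-3 + 2*(-72)**2)) = 175*(-84*(-3 + 2*5184)) = 175*(-84*(-3 + 10368)) = 175*(-84*10365) = 175*(-870660) = -152365500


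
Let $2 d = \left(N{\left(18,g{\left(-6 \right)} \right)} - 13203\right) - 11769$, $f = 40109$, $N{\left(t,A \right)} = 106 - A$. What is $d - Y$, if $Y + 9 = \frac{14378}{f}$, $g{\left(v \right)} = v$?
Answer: $- \frac{498208267}{40109} \approx -12421.0$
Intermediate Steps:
$d = -12430$ ($d = \frac{\left(\left(106 - -6\right) - 13203\right) - 11769}{2} = \frac{\left(\left(106 + 6\right) - 13203\right) - 11769}{2} = \frac{\left(112 - 13203\right) - 11769}{2} = \frac{-13091 - 11769}{2} = \frac{1}{2} \left(-24860\right) = -12430$)
$Y = - \frac{346603}{40109}$ ($Y = -9 + \frac{14378}{40109} = - \frac{346603}{40109} \approx -8.6415$)
$d - Y = -12430 - - \frac{346603}{40109} = -12430 + \frac{346603}{40109} = - \frac{498208267}{40109}$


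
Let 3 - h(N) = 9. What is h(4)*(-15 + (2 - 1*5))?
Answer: 108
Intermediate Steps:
h(N) = -6 (h(N) = 3 - 1*9 = 3 - 9 = -6)
h(4)*(-15 + (2 - 1*5)) = -6*(-15 + (2 - 1*5)) = -6*(-15 + (2 - 5)) = -6*(-15 - 3) = -6*(-18) = 108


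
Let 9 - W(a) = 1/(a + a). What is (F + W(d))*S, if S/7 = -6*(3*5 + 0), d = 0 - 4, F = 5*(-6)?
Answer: 52605/4 ≈ 13151.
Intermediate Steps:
F = -30
d = -4
S = -630 (S = 7*(-6*(3*5 + 0)) = 7*(-6*(15 + 0)) = 7*(-6*15) = 7*(-1*90) = 7*(-90) = -630)
W(a) = 9 - 1/(2*a) (W(a) = 9 - 1/(a + a) = 9 - 1/(2*a))
(F + W(d))*S = (-30 + (9 - ½/(-4)))*(-630) = (-30 + (9 - ½*(-¼)))*(-630) = (-30 + (9 + ⅛))*(-630) = (-30 + 73/8)*(-630) = -167/8*(-630) = 52605/4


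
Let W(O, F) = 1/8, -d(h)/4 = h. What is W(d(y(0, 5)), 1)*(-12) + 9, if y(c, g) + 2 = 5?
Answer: 15/2 ≈ 7.5000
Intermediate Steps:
y(c, g) = 3 (y(c, g) = -2 + 5 = 3)
d(h) = -4*h
W(O, F) = 1/8
W(d(y(0, 5)), 1)*(-12) + 9 = (1/8)*(-12) + 9 = -3/2 + 9 = 15/2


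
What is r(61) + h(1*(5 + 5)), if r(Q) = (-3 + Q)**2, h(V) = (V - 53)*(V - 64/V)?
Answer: 16046/5 ≈ 3209.2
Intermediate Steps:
h(V) = (-53 + V)*(V - 64/V)
r(61) + h(1*(5 + 5)) = (-3 + 61)**2 + (-64 + (1*(5 + 5))**2 - 53*(5 + 5) + 3392/((1*(5 + 5)))) = 58**2 + (-64 + (1*10)**2 - 53*10 + 3392/((1*10))) = 3364 + (-64 + 10**2 - 53*10 + 3392/10) = 3364 + (-64 + 100 - 530 + 3392*(1/10)) = 3364 + (-64 + 100 - 530 + 1696/5) = 3364 - 774/5 = 16046/5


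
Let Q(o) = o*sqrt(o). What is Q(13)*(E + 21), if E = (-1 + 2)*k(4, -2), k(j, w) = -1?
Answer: 260*sqrt(13) ≈ 937.44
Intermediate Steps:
Q(o) = o**(3/2)
E = -1 (E = (-1 + 2)*(-1) = 1*(-1) = -1)
Q(13)*(E + 21) = 13**(3/2)*(-1 + 21) = (13*sqrt(13))*20 = 260*sqrt(13)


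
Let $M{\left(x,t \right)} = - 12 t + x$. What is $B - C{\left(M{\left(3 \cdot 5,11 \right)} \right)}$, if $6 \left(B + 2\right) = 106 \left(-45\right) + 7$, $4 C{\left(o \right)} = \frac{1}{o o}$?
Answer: $- \frac{43576651}{54756} \approx -795.83$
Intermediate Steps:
$M{\left(x,t \right)} = x - 12 t$
$C{\left(o \right)} = \frac{1}{4 o^{2}}$ ($C{\left(o \right)} = \frac{\frac{1}{o} \frac{1}{o}}{4} = \frac{1}{4 o^{2}}$)
$B = - \frac{4775}{6}$ ($B = -2 + \frac{106 \left(-45\right) + 7}{6} = -2 + \frac{-4770 + 7}{6} = -2 + \frac{1}{6} \left(-4763\right) = -2 - \frac{4763}{6} = - \frac{4775}{6} \approx -795.83$)
$B - C{\left(M{\left(3 \cdot 5,11 \right)} \right)} = - \frac{4775}{6} - \frac{1}{4 \left(3 \cdot 5 - 132\right)^{2}} = - \frac{4775}{6} - \frac{1}{4 \left(15 - 132\right)^{2}} = - \frac{4775}{6} - \frac{1}{4 \cdot 13689} = - \frac{4775}{6} - \frac{1}{4} \cdot \frac{1}{13689} = - \frac{4775}{6} - \frac{1}{54756} = - \frac{43576651}{54756}$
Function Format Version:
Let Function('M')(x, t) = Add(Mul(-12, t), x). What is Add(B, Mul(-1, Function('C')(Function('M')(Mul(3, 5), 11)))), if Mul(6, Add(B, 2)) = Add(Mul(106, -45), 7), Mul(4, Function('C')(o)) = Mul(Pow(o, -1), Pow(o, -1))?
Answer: Rational(-43576651, 54756) ≈ -795.83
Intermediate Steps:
Function('M')(x, t) = Add(x, Mul(-12, t))
Function('C')(o) = Mul(Rational(1, 4), Pow(o, -2)) (Function('C')(o) = Mul(Rational(1, 4), Mul(Pow(o, -1), Pow(o, -1))) = Mul(Rational(1, 4), Pow(o, -2)))
B = Rational(-4775, 6) (B = Add(-2, Mul(Rational(1, 6), Add(Mul(106, -45), 7))) = Add(-2, Mul(Rational(1, 6), Add(-4770, 7))) = Add(-2, Mul(Rational(1, 6), -4763)) = Add(-2, Rational(-4763, 6)) = Rational(-4775, 6) ≈ -795.83)
Add(B, Mul(-1, Function('C')(Function('M')(Mul(3, 5), 11)))) = Add(Rational(-4775, 6), Mul(-1, Mul(Rational(1, 4), Pow(Add(Mul(3, 5), Mul(-12, 11)), -2)))) = Add(Rational(-4775, 6), Mul(-1, Mul(Rational(1, 4), Pow(Add(15, -132), -2)))) = Add(Rational(-4775, 6), Mul(-1, Mul(Rational(1, 4), Pow(-117, -2)))) = Add(Rational(-4775, 6), Mul(-1, Mul(Rational(1, 4), Rational(1, 13689)))) = Add(Rational(-4775, 6), Mul(-1, Rational(1, 54756))) = Add(Rational(-4775, 6), Rational(-1, 54756)) = Rational(-43576651, 54756)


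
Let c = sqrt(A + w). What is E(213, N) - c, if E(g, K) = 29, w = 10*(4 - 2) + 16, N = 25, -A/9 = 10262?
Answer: 29 - 3*I*sqrt(10258) ≈ 29.0 - 303.85*I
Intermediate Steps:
A = -92358 (A = -9*10262 = -92358)
w = 36 (w = 10*2 + 16 = 20 + 16 = 36)
c = 3*I*sqrt(10258) (c = sqrt(-92358 + 36) = sqrt(-92322) = 3*I*sqrt(10258) ≈ 303.85*I)
E(213, N) - c = 29 - 3*I*sqrt(10258)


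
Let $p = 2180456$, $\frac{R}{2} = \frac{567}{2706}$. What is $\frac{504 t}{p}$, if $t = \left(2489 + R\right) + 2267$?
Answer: $\frac{135144135}{122923207} \approx 1.0994$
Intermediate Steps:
$R = \frac{189}{451}$ ($R = 2 \cdot \frac{567}{2706} = 2 \cdot 567 \cdot \frac{1}{2706} = 2 \cdot \frac{189}{902} = \frac{189}{451} \approx 0.41907$)
$t = \frac{2145145}{451}$ ($t = \left(2489 + \frac{189}{451}\right) + 2267 = \frac{1122728}{451} + 2267 = \frac{2145145}{451} \approx 4756.4$)
$\frac{504 t}{p} = \frac{504 \cdot \frac{2145145}{451}}{2180456} = \frac{1081153080}{451} \cdot \frac{1}{2180456} = \frac{135144135}{122923207}$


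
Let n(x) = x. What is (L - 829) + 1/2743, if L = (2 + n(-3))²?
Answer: -2271203/2743 ≈ -828.00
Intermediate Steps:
L = 1 (L = (2 - 3)² = (-1)² = 1)
(L - 829) + 1/2743 = (1 - 829) + 1/2743 = -828 + 1/2743 = -2271203/2743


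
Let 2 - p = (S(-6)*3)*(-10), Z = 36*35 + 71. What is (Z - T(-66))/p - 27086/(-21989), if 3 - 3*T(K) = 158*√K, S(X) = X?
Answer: -12212031/1957021 - 79*I*√66/267 ≈ -6.2401 - 2.4037*I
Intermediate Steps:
Z = 1331 (Z = 1260 + 71 = 1331)
T(K) = 1 - 158*√K/3
p = -178 (p = 2 - (-6*3)*(-10) = 2 - (-18)*(-10) = 2 - 1*180 = 2 - 180 = -178)
(Z - T(-66))/p - 27086/(-21989) = (1331 - (1 - 158*I*√66/3))/(-178) - 27086/(-21989) = (1331 - (1 - 158*I*√66/3))*(-1/178) - 27086*(-1/21989) = (1331 - (1 - 158*I*√66/3))*(-1/178) + 27086/21989 = (1331 + (-1 + 158*I*√66/3))*(-1/178) + 27086/21989 = (1330 + 158*I*√66/3)*(-1/178) + 27086/21989 = (-665/89 - 79*I*√66/267) + 27086/21989 = -12212031/1957021 - 79*I*√66/267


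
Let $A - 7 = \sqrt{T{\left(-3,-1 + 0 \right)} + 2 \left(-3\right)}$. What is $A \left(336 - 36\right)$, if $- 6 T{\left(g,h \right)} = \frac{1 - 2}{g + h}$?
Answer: $2100 + 25 i \sqrt{870} \approx 2100.0 + 737.39 i$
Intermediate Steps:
$T{\left(g,h \right)} = \frac{1}{6 \left(g + h\right)}$ ($T{\left(g,h \right)} = - \frac{\left(1 - 2\right) \frac{1}{g + h}}{6} = - \frac{\left(-1\right) \frac{1}{g + h}}{6} = \frac{1}{6 \left(g + h\right)}$)
$A = 7 + \frac{i \sqrt{870}}{12}$ ($A = 7 + \sqrt{\frac{1}{6 \left(-3 + \left(-1 + 0\right)\right)} + 2 \left(-3\right)} = 7 + \sqrt{\frac{1}{6 \left(-3 - 1\right)} - 6} = 7 + \sqrt{\frac{1}{6 \left(-4\right)} - 6} = 7 + \sqrt{\frac{1}{6} \left(- \frac{1}{4}\right) - 6} = 7 + \sqrt{- \frac{1}{24} - 6} = 7 + \sqrt{- \frac{145}{24}} = 7 + \frac{i \sqrt{870}}{12} \approx 7.0 + 2.458 i$)
$A \left(336 - 36\right) = \left(7 + \frac{i \sqrt{870}}{12}\right) \left(336 - 36\right) = \left(7 + \frac{i \sqrt{870}}{12}\right) 300 = 2100 + 25 i \sqrt{870}$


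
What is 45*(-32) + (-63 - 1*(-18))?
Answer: -1485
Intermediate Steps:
45*(-32) + (-63 - 1*(-18)) = -1440 + (-63 + 18) = -1440 - 45 = -1485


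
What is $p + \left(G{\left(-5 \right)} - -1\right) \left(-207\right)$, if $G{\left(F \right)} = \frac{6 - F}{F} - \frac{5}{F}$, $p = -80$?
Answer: $- \frac{193}{5} \approx -38.6$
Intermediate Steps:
$G{\left(F \right)} = - \frac{5}{F} + \frac{6 - F}{F}$ ($G{\left(F \right)} = \frac{6 - F}{F} - \frac{5}{F} = - \frac{5}{F} + \frac{6 - F}{F}$)
$p + \left(G{\left(-5 \right)} - -1\right) \left(-207\right) = -80 + \left(\frac{1 - -5}{-5} - -1\right) \left(-207\right) = -80 + \left(- \frac{1 + 5}{5} + 1\right) \left(-207\right) = -80 + \left(\left(- \frac{1}{5}\right) 6 + 1\right) \left(-207\right) = -80 + \left(- \frac{6}{5} + 1\right) \left(-207\right) = -80 - - \frac{207}{5} = -80 + \frac{207}{5} = - \frac{193}{5}$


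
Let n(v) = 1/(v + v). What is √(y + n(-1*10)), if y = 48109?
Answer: √4810895/10 ≈ 219.34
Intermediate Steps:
n(v) = 1/(2*v)
√(y + n(-1*10)) = √(48109 + 1/(2*((-1*10)))) = √(48109 + (½)/(-10)) = √(48109 + (½)*(-⅒)) = √(48109 - 1/20) = √(962179/20) = √4810895/10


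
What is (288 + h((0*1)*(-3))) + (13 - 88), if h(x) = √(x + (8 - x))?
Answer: 213 + 2*√2 ≈ 215.83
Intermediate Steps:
h(x) = 2*√2 (h(x) = √8 = 2*√2)
(288 + h((0*1)*(-3))) + (13 - 88) = (288 + 2*√2) + (13 - 88) = (288 + 2*√2) - 75 = 213 + 2*√2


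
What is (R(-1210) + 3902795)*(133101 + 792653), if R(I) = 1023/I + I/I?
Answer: 198716552402559/55 ≈ 3.6130e+12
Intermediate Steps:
R(I) = 1 + 1023/I (R(I) = 1023/I + 1 = 1 + 1023/I)
(R(-1210) + 3902795)*(133101 + 792653) = ((1023 - 1210)/(-1210) + 3902795)*(133101 + 792653) = (-1/1210*(-187) + 3902795)*925754 = (17/110 + 3902795)*925754 = (429307467/110)*925754 = 198716552402559/55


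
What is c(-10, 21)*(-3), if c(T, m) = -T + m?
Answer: -93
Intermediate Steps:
c(T, m) = m - T
c(-10, 21)*(-3) = (21 - 1*(-10))*(-3) = (21 + 10)*(-3) = 31*(-3) = -93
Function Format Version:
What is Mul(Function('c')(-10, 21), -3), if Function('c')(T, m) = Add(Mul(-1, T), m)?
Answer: -93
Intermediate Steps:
Function('c')(T, m) = Add(m, Mul(-1, T))
Mul(Function('c')(-10, 21), -3) = Mul(Add(21, Mul(-1, -10)), -3) = Mul(Add(21, 10), -3) = Mul(31, -3) = -93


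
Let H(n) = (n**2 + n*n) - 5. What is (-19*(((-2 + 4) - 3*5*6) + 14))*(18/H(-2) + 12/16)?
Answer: 18981/2 ≈ 9490.5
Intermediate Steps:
H(n) = -5 + 2*n**2 (H(n) = (n**2 + n**2) - 5 = 2*n**2 - 5 = -5 + 2*n**2)
(-19*(((-2 + 4) - 3*5*6) + 14))*(18/H(-2) + 12/16) = (-19*(((-2 + 4) - 3*5*6) + 14))*(18/(-5 + 2*(-2)**2) + 12/16) = (-19*((2 - 15*6) + 14))*(18/(-5 + 2*4) + 12*(1/16)) = (-19*((2 - 90) + 14))*(18/(-5 + 8) + 3/4) = (-19*(-88 + 14))*(18/3 + 3/4) = (-19*(-74))*(18*(1/3) + 3/4) = 1406*(6 + 3/4) = 1406*(27/4) = 18981/2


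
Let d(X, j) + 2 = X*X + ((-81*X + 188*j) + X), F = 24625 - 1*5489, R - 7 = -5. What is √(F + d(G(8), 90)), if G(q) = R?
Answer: √35898 ≈ 189.47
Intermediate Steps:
R = 2 (R = 7 - 5 = 2)
G(q) = 2
F = 19136 (F = 24625 - 5489 = 19136)
d(X, j) = -2 + X² - 80*X + 188*j (d(X, j) = -2 + (X*X + ((-81*X + 188*j) + X)) = -2 + (X² + (-80*X + 188*j)) = -2 + (X² - 80*X + 188*j) = -2 + X² - 80*X + 188*j)
√(F + d(G(8), 90)) = √(19136 + (-2 + 2² - 80*2 + 188*90)) = √(19136 + (-2 + 4 - 160 + 16920)) = √(19136 + 16762) = √35898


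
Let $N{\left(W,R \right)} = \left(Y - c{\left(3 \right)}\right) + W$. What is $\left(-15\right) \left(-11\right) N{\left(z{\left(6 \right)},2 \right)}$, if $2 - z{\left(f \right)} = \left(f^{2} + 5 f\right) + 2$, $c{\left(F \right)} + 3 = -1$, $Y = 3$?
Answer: $-9735$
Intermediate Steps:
$c{\left(F \right)} = -4$ ($c{\left(F \right)} = -3 - 1 = -4$)
$z{\left(f \right)} = - f^{2} - 5 f$ ($z{\left(f \right)} = 2 - \left(\left(f^{2} + 5 f\right) + 2\right) = 2 - \left(2 + f^{2} + 5 f\right) = - f^{2} - 5 f$)
$N{\left(W,R \right)} = 7 + W$ ($N{\left(W,R \right)} = \left(3 - -4\right) + W = \left(3 + 4\right) + W = 7 + W$)
$\left(-15\right) \left(-11\right) N{\left(z{\left(6 \right)},2 \right)} = \left(-15\right) \left(-11\right) \left(7 - 6 \left(5 + 6\right)\right) = 165 \left(7 - 6 \cdot 11\right) = 165 \left(7 - 66\right) = 165 \left(-59\right) = -9735$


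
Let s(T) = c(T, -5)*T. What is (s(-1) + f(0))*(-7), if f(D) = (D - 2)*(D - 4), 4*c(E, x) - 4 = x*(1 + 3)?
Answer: -84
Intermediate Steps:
c(E, x) = 1 + x (c(E, x) = 1 + (x*(1 + 3))/4 = 1 + (x*4)/4 = 1 + (4*x)/4 = 1 + x)
s(T) = -4*T (s(T) = (1 - 5)*T = -4*T)
f(D) = (-4 + D)*(-2 + D) (f(D) = (-2 + D)*(-4 + D) = (-4 + D)*(-2 + D))
(s(-1) + f(0))*(-7) = (-4*(-1) + (8 + 0**2 - 6*0))*(-7) = (4 + (8 + 0 + 0))*(-7) = (4 + 8)*(-7) = 12*(-7) = -84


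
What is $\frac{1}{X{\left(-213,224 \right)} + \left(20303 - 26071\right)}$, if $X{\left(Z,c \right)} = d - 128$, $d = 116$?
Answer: $- \frac{1}{5780} \approx -0.00017301$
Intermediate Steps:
$X{\left(Z,c \right)} = -12$ ($X{\left(Z,c \right)} = 116 - 128 = -12$)
$\frac{1}{X{\left(-213,224 \right)} + \left(20303 - 26071\right)} = \frac{1}{-12 + \left(20303 - 26071\right)} = \frac{1}{-12 - 5768} = \frac{1}{-5780} = - \frac{1}{5780}$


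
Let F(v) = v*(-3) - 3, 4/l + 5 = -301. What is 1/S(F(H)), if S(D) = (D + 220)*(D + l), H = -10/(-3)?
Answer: -17/45793 ≈ -0.00037124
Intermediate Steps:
l = -2/153 (l = 4/(-5 - 301) = 4/(-306) = 4*(-1/306) = -2/153 ≈ -0.013072)
H = 10/3 (H = -10*(-⅓) = 10/3 ≈ 3.3333)
F(v) = -3 - 3*v (F(v) = -3*v - 3 = -3 - 3*v)
S(D) = (220 + D)*(-2/153 + D) (S(D) = (D + 220)*(D - 2/153) = (220 + D)*(-2/153 + D))
1/S(F(H)) = 1/(-440/153 + (-3 - 3*10/3)² + 33658*(-3 - 3*10/3)/153) = 1/(-440/153 + (-3 - 10)² + 33658*(-3 - 10)/153) = 1/(-440/153 + (-13)² + (33658/153)*(-13)) = 1/(-440/153 + 169 - 437554/153) = 1/(-45793/17) = -17/45793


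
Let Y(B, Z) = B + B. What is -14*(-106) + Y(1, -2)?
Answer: 1486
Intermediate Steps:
Y(B, Z) = 2*B
-14*(-106) + Y(1, -2) = -14*(-106) + 2*1 = 1484 + 2 = 1486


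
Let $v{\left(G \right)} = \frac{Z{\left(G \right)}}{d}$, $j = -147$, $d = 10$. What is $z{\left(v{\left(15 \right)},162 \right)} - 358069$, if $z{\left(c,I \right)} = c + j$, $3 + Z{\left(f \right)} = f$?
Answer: $- \frac{1791074}{5} \approx -3.5822 \cdot 10^{5}$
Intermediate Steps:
$Z{\left(f \right)} = -3 + f$
$v{\left(G \right)} = - \frac{3}{10} + \frac{G}{10}$ ($v{\left(G \right)} = \frac{-3 + G}{10} = \left(-3 + G\right) \frac{1}{10} = - \frac{3}{10} + \frac{G}{10}$)
$z{\left(c,I \right)} = -147 + c$ ($z{\left(c,I \right)} = c - 147 = -147 + c$)
$z{\left(v{\left(15 \right)},162 \right)} - 358069 = \left(-147 + \left(- \frac{3}{10} + \frac{1}{10} \cdot 15\right)\right) - 358069 = \left(-147 + \left(- \frac{3}{10} + \frac{3}{2}\right)\right) - 358069 = \left(-147 + \frac{6}{5}\right) - 358069 = - \frac{729}{5} - 358069 = - \frac{1791074}{5}$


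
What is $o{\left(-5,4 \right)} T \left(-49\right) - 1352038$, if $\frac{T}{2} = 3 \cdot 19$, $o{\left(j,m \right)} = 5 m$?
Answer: $-1463758$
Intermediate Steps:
$T = 114$ ($T = 2 \cdot 3 \cdot 19 = 2 \cdot 57 = 114$)
$o{\left(-5,4 \right)} T \left(-49\right) - 1352038 = 5 \cdot 4 \cdot 114 \left(-49\right) - 1352038 = 20 \cdot 114 \left(-49\right) - 1352038 = 2280 \left(-49\right) - 1352038 = -111720 - 1352038 = -1463758$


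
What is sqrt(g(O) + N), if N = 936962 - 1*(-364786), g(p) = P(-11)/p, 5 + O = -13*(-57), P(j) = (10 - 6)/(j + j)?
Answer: sqrt(1333177403459)/1012 ≈ 1140.9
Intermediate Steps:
P(j) = 2/j (P(j) = 4/((2*j)) = 4*(1/(2*j)) = 2/j)
O = 736 (O = -5 - 13*(-57) = -5 + 741 = 736)
g(p) = -2/(11*p) (g(p) = (2/(-11))/p = (2*(-1/11))/p = -2/(11*p))
N = 1301748 (N = 936962 + 364786 = 1301748)
sqrt(g(O) + N) = sqrt(-2/11/736 + 1301748) = sqrt(-2/11*1/736 + 1301748) = sqrt(-1/4048 + 1301748) = sqrt(5269475903/4048) = sqrt(1333177403459)/1012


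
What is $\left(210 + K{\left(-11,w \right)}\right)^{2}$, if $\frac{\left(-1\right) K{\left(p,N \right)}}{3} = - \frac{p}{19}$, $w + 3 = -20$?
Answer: $\frac{15657849}{361} \approx 43374.0$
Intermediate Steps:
$w = -23$ ($w = -3 - 20 = -23$)
$K{\left(p,N \right)} = \frac{3 p}{19}$ ($K{\left(p,N \right)} = - 3 \left(- \frac{p}{19}\right) = \frac{3 p}{19}$)
$\left(210 + K{\left(-11,w \right)}\right)^{2} = \left(210 + \frac{3}{19} \left(-11\right)\right)^{2} = \left(210 - \frac{33}{19}\right)^{2} = \left(\frac{3957}{19}\right)^{2} = \frac{15657849}{361}$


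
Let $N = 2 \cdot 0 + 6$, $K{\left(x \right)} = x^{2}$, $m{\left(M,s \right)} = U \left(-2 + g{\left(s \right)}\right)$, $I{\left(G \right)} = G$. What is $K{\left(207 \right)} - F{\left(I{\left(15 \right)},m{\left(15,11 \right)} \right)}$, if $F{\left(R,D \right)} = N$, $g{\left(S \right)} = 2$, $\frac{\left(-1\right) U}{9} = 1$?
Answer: $42843$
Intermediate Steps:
$U = -9$ ($U = \left(-9\right) 1 = -9$)
$m{\left(M,s \right)} = 0$ ($m{\left(M,s \right)} = - 9 \left(-2 + 2\right) = \left(-9\right) 0 = 0$)
$N = 6$ ($N = 0 + 6 = 6$)
$F{\left(R,D \right)} = 6$
$K{\left(207 \right)} - F{\left(I{\left(15 \right)},m{\left(15,11 \right)} \right)} = 207^{2} - 6 = 42849 - 6 = 42843$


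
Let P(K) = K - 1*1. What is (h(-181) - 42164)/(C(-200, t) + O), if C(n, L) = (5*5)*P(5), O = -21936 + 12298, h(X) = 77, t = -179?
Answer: 42087/9538 ≈ 4.4126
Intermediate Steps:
P(K) = -1 + K (P(K) = K - 1 = -1 + K)
O = -9638
C(n, L) = 100 (C(n, L) = (5*5)*(-1 + 5) = 25*4 = 100)
(h(-181) - 42164)/(C(-200, t) + O) = (77 - 42164)/(100 - 9638) = -42087/(-9538) = -42087*(-1/9538) = 42087/9538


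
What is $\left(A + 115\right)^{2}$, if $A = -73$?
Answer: $1764$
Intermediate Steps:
$\left(A + 115\right)^{2} = \left(-73 + 115\right)^{2} = 42^{2} = 1764$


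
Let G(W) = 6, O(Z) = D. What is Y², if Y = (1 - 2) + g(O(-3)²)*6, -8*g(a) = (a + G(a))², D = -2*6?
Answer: 284799376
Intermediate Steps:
D = -12
O(Z) = -12
g(a) = -(6 + a)²/8 (g(a) = -(a + 6)²/8 = -(6 + a)²/8)
Y = -16876 (Y = (1 - 2) - (6 + (-12)²)²/8*6 = -1 - (6 + 144)²/8*6 = -1 - ⅛*150²*6 = -1 - ⅛*22500*6 = -1 - 5625/2*6 = -1 - 16875 = -16876)
Y² = (-16876)² = 284799376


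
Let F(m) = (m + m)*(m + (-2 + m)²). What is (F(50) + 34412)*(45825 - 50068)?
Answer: -1144812316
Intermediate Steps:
F(m) = 2*m*(m + (-2 + m)²) (F(m) = (2*m)*(m + (-2 + m)²) = 2*m*(m + (-2 + m)²))
(F(50) + 34412)*(45825 - 50068) = (2*50*(50 + (-2 + 50)²) + 34412)*(45825 - 50068) = (2*50*(50 + 48²) + 34412)*(-4243) = (2*50*(50 + 2304) + 34412)*(-4243) = (2*50*2354 + 34412)*(-4243) = (235400 + 34412)*(-4243) = 269812*(-4243) = -1144812316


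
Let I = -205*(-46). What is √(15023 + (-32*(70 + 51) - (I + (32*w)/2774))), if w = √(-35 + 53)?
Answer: √(3310806449 - 66576*√2)/1387 ≈ 41.484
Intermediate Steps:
w = 3*√2 (w = √18 = 3*√2 ≈ 4.2426)
I = 9430
√(15023 + (-32*(70 + 51) - (I + (32*w)/2774))) = √(15023 + (-32*(70 + 51) - (9430 + (32*(3*√2))/2774))) = √(15023 + (-32*121 - (9430 + (96*√2)*(1/2774)))) = √(15023 + (-3872 - (9430 + 48*√2/1387))) = √(15023 + (-3872 + (-9430 - 48*√2/1387))) = √(15023 + (-13302 - 48*√2/1387)) = √(1721 - 48*√2/1387)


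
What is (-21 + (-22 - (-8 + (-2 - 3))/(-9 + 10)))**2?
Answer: 900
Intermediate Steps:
(-21 + (-22 - (-8 + (-2 - 3))/(-9 + 10)))**2 = (-21 + (-22 - (-8 - 5)/1))**2 = (-21 + (-22 - (-13)))**2 = (-21 + (-22 - 1*(-13)))**2 = (-21 + (-22 + 13))**2 = (-21 - 9)**2 = (-30)**2 = 900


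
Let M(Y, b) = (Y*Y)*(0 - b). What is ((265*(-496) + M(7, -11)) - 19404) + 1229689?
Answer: 1079384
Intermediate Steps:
M(Y, b) = -b*Y**2 (M(Y, b) = Y**2*(-b) = -b*Y**2)
((265*(-496) + M(7, -11)) - 19404) + 1229689 = ((265*(-496) - 1*(-11)*7**2) - 19404) + 1229689 = ((-131440 - 1*(-11)*49) - 19404) + 1229689 = ((-131440 + 539) - 19404) + 1229689 = (-130901 - 19404) + 1229689 = -150305 + 1229689 = 1079384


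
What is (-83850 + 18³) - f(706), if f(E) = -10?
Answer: -78008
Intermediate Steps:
(-83850 + 18³) - f(706) = (-83850 + 18³) - 1*(-10) = (-83850 + 5832) + 10 = -78018 + 10 = -78008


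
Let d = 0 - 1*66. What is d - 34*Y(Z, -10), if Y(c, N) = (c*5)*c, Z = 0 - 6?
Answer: -6186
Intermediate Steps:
Z = -6
d = -66 (d = 0 - 66 = -66)
Y(c, N) = 5*c**2 (Y(c, N) = (5*c)*c = 5*c**2)
d - 34*Y(Z, -10) = -66 - 170*(-6)**2 = -66 - 170*36 = -66 - 34*180 = -66 - 6120 = -6186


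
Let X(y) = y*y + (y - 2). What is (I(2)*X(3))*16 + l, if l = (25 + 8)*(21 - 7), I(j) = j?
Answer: 782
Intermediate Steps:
X(y) = -2 + y + y**2 (X(y) = y**2 + (-2 + y) = -2 + y + y**2)
l = 462 (l = 33*14 = 462)
(I(2)*X(3))*16 + l = (2*(-2 + 3 + 3**2))*16 + 462 = (2*(-2 + 3 + 9))*16 + 462 = (2*10)*16 + 462 = 20*16 + 462 = 320 + 462 = 782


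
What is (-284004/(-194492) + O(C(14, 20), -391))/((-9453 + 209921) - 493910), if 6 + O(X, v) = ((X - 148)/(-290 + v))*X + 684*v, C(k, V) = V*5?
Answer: 2951864332423/3238842893082 ≈ 0.91140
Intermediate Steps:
C(k, V) = 5*V
O(X, v) = -6 + 684*v + X*(-148 + X)/(-290 + v) (O(X, v) = -6 + (((X - 148)/(-290 + v))*X + 684*v) = -6 + (((-148 + X)/(-290 + v))*X + 684*v) = -6 + (X*(-148 + X)/(-290 + v) + 684*v) = -6 + (684*v + X*(-148 + X)/(-290 + v)) = -6 + 684*v + X*(-148 + X)/(-290 + v))
(-284004/(-194492) + O(C(14, 20), -391))/((-9453 + 209921) - 493910) = (-284004/(-194492) + (1740 + (5*20)**2 - 198366*(-391) - 740*20 + 684*(-391)**2)/(-290 - 391))/((-9453 + 209921) - 493910) = (-284004*(-1/194492) + (1740 + 100**2 + 77561106 - 148*100 + 684*152881)/(-681))/(200468 - 493910) = (71001/48623 - (1740 + 10000 + 77561106 - 14800 + 104570604)/681)/(-293442) = (71001/48623 - 1/681*182128650)*(-1/293442) = (71001/48623 - 60709550/227)*(-1/293442) = -2951864332423/11037421*(-1/293442) = 2951864332423/3238842893082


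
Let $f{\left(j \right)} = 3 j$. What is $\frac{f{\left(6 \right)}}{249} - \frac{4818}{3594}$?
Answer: $- \frac{63055}{49717} \approx -1.2683$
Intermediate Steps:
$\frac{f{\left(6 \right)}}{249} - \frac{4818}{3594} = \frac{3 \cdot 6}{249} - \frac{4818}{3594} = 18 \cdot \frac{1}{249} - \frac{803}{599} = \frac{6}{83} - \frac{803}{599} = - \frac{63055}{49717}$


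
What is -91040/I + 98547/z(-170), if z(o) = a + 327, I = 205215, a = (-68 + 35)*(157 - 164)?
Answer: 149426091/848222 ≈ 176.16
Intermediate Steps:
a = 231 (a = -33*(-7) = 231)
z(o) = 558 (z(o) = 231 + 327 = 558)
-91040/I + 98547/z(-170) = -91040/205215 + 98547/558 = -91040*1/205215 + 98547*(1/558) = -18208/41043 + 32849/186 = 149426091/848222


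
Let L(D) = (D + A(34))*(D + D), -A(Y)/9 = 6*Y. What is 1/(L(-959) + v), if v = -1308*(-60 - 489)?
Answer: 1/6078902 ≈ 1.6450e-7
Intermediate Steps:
A(Y) = -54*Y
v = 718092 (v = -1308*(-549) = 718092)
L(D) = 2*D*(-1836 + D) (L(D) = (D - 54*34)*(D + D) = (D - 1836)*(2*D) = (-1836 + D)*(2*D) = 2*D*(-1836 + D))
1/(L(-959) + v) = 1/(2*(-959)*(-1836 - 959) + 718092) = 1/(2*(-959)*(-2795) + 718092) = 1/(5360810 + 718092) = 1/6078902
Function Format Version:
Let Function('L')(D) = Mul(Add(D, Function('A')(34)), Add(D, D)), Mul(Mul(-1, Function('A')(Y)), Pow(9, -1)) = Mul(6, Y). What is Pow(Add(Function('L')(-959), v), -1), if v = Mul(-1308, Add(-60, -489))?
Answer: Rational(1, 6078902) ≈ 1.6450e-7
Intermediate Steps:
Function('A')(Y) = Mul(-54, Y) (Function('A')(Y) = Mul(-9, Mul(6, Y)) = Mul(-54, Y))
v = 718092 (v = Mul(-1308, -549) = 718092)
Function('L')(D) = Mul(2, D, Add(-1836, D)) (Function('L')(D) = Mul(Add(D, Mul(-54, 34)), Add(D, D)) = Mul(Add(D, -1836), Mul(2, D)) = Mul(Add(-1836, D), Mul(2, D)) = Mul(2, D, Add(-1836, D)))
Pow(Add(Function('L')(-959), v), -1) = Pow(Add(Mul(2, -959, Add(-1836, -959)), 718092), -1) = Pow(Add(Mul(2, -959, -2795), 718092), -1) = Pow(Add(5360810, 718092), -1) = Pow(6078902, -1) = Rational(1, 6078902)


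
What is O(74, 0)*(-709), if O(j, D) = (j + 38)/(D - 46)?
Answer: 39704/23 ≈ 1726.3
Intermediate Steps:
O(j, D) = (38 + j)/(-46 + D)
O(74, 0)*(-709) = ((38 + 74)/(-46 + 0))*(-709) = (112/(-46))*(-709) = -1/46*112*(-709) = -56/23*(-709) = 39704/23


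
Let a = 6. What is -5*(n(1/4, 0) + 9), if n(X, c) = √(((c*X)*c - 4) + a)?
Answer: -45 - 5*√2 ≈ -52.071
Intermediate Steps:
n(X, c) = √(2 + X*c²) (n(X, c) = √(((c*X)*c - 4) + 6) = √(((X*c)*c - 4) + 6) = √((X*c² - 4) + 6) = √((-4 + X*c²) + 6) = √(2 + X*c²))
-5*(n(1/4, 0) + 9) = -5*(√(2 + 0²/4) + 9) = -5*(√(2 + (¼)*0) + 9) = -5*(√(2 + 0) + 9) = -5*(√2 + 9) = -5*(9 + √2) = -45 - 5*√2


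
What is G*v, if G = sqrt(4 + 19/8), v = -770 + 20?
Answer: -375*sqrt(102)/2 ≈ -1893.7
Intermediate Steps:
v = -750
G = sqrt(102)/4 (G = sqrt(4 + 19*(1/8)) = sqrt(4 + 19/8) = sqrt(51/8) = sqrt(102)/4 ≈ 2.5249)
G*v = (sqrt(102)/4)*(-750) = -375*sqrt(102)/2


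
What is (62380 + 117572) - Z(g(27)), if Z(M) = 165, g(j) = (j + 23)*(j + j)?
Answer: 179787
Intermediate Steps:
g(j) = 2*j*(23 + j) (g(j) = (23 + j)*(2*j) = 2*j*(23 + j))
(62380 + 117572) - Z(g(27)) = (62380 + 117572) - 1*165 = 179952 - 165 = 179787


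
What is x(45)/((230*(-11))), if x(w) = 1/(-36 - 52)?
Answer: 1/222640 ≈ 4.4916e-6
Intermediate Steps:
x(w) = -1/88 (x(w) = 1/(-88) = -1/88)
x(45)/((230*(-11))) = -1/(88*(230*(-11))) = -1/88/(-2530) = -1/88*(-1/2530) = 1/222640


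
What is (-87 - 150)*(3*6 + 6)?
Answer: -5688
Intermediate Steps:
(-87 - 150)*(3*6 + 6) = -237*(18 + 6) = -237*24 = -5688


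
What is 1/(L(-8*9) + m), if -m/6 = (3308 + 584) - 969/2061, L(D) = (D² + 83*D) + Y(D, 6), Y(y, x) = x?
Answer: -229/5526956 ≈ -4.1433e-5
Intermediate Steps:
L(D) = 6 + D² + 83*D (L(D) = (D² + 83*D) + 6 = 6 + D² + 83*D)
m = -5346962/229 (m = -6*((3308 + 584) - 969/2061) = -6*(3892 - 969*1/2061) = -6*(3892 - 323/687) = -6*2673481/687 = -5346962/229 ≈ -23349.)
1/(L(-8*9) + m) = 1/((6 + (-8*9)² + 83*(-8*9)) - 5346962/229) = 1/((6 + (-72)² + 83*(-72)) - 5346962/229) = 1/((6 + 5184 - 5976) - 5346962/229) = 1/(-786 - 5346962/229) = 1/(-5526956/229) = -229/5526956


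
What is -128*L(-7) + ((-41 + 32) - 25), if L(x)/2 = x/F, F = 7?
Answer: 222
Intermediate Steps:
L(x) = 2*x/7 (L(x) = 2*(x/7) = 2*x/7)
-128*L(-7) + ((-41 + 32) - 25) = -256*(-7)/7 + ((-41 + 32) - 25) = -128*(-2) + (-9 - 25) = 256 - 34 = 222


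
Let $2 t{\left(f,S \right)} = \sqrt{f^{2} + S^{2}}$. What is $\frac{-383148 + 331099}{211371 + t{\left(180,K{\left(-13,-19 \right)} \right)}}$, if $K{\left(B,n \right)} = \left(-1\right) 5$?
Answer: $- \frac{44006596716}{178710766139} + \frac{520490 \sqrt{1297}}{178710766139} \approx -0.24614$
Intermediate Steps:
$K{\left(B,n \right)} = -5$
$t{\left(f,S \right)} = \frac{\sqrt{S^{2} + f^{2}}}{2}$ ($t{\left(f,S \right)} = \frac{\sqrt{f^{2} + S^{2}}}{2} = \frac{\sqrt{S^{2} + f^{2}}}{2}$)
$\frac{-383148 + 331099}{211371 + t{\left(180,K{\left(-13,-19 \right)} \right)}} = \frac{-383148 + 331099}{211371 + \frac{\sqrt{\left(-5\right)^{2} + 180^{2}}}{2}} = - \frac{52049}{211371 + \frac{\sqrt{25 + 32400}}{2}} = - \frac{52049}{211371 + \frac{\sqrt{32425}}{2}} = - \frac{52049}{211371 + \frac{5 \sqrt{1297}}{2}}$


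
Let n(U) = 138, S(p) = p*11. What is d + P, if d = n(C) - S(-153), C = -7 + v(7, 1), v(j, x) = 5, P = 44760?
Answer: 46581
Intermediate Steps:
S(p) = 11*p
C = -2 (C = -7 + 5 = -2)
d = 1821 (d = 138 - 11*(-153) = 138 - 1*(-1683) = 138 + 1683 = 1821)
d + P = 1821 + 44760 = 46581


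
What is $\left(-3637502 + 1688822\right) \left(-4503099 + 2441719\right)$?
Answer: $4016969978400$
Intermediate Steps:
$\left(-3637502 + 1688822\right) \left(-4503099 + 2441719\right) = \left(-1948680\right) \left(-2061380\right) = 4016969978400$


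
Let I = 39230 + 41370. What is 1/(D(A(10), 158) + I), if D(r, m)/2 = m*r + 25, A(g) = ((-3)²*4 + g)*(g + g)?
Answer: 1/371370 ≈ 2.6927e-6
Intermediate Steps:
A(g) = 2*g*(36 + g) (A(g) = (9*4 + g)*(2*g) = (36 + g)*(2*g) = 2*g*(36 + g))
D(r, m) = 50 + 2*m*r (D(r, m) = 2*(m*r + 25) = 2*(25 + m*r) = 50 + 2*m*r)
I = 80600
1/(D(A(10), 158) + I) = 1/((50 + 2*158*(2*10*(36 + 10))) + 80600) = 1/((50 + 2*158*(2*10*46)) + 80600) = 1/((50 + 2*158*920) + 80600) = 1/((50 + 290720) + 80600) = 1/(290770 + 80600) = 1/371370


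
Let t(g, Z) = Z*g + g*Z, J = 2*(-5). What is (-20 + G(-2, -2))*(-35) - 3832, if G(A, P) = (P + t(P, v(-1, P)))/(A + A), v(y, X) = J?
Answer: -5599/2 ≈ -2799.5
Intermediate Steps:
J = -10
v(y, X) = -10
t(g, Z) = 2*Z*g (t(g, Z) = Z*g + Z*g = 2*Z*g)
G(A, P) = -19*P/(2*A) (G(A, P) = (P + 2*(-10)*P)/(A + A) = (P - 20*P)/((2*A)) = (-19*P)*(1/(2*A)) = -19*P/(2*A))
(-20 + G(-2, -2))*(-35) - 3832 = (-20 - 19/2*(-2)/(-2))*(-35) - 3832 = (-20 - 19/2*(-2)*(-1/2))*(-35) - 3832 = (-20 - 19/2)*(-35) - 3832 = -59/2*(-35) - 3832 = 2065/2 - 3832 = -5599/2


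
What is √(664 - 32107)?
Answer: I*√31443 ≈ 177.32*I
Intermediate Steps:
√(664 - 32107) = √(-31443) = I*√31443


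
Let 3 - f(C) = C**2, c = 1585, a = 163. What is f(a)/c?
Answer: -26566/1585 ≈ -16.761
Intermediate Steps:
f(C) = 3 - C**2
f(a)/c = (3 - 1*163**2)/1585 = (3 - 1*26569)*(1/1585) = (3 - 26569)*(1/1585) = -26566*1/1585 = -26566/1585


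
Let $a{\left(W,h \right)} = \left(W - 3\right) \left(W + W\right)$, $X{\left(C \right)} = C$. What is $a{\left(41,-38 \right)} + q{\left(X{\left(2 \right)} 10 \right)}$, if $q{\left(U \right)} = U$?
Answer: $3136$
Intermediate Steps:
$a{\left(W,h \right)} = 2 W \left(-3 + W\right)$ ($a{\left(W,h \right)} = \left(-3 + W\right) 2 W = 2 W \left(-3 + W\right)$)
$a{\left(41,-38 \right)} + q{\left(X{\left(2 \right)} 10 \right)} = 2 \cdot 41 \left(-3 + 41\right) + 2 \cdot 10 = 2 \cdot 41 \cdot 38 + 20 = 3116 + 20 = 3136$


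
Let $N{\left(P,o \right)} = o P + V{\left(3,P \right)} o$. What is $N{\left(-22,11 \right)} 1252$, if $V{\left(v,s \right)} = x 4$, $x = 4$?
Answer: $-82632$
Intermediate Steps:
$V{\left(v,s \right)} = 16$ ($V{\left(v,s \right)} = 4 \cdot 4 = 16$)
$N{\left(P,o \right)} = 16 o + P o$ ($N{\left(P,o \right)} = o P + 16 o = P o + 16 o = 16 o + P o$)
$N{\left(-22,11 \right)} 1252 = 11 \left(16 - 22\right) 1252 = 11 \left(-6\right) 1252 = \left(-66\right) 1252 = -82632$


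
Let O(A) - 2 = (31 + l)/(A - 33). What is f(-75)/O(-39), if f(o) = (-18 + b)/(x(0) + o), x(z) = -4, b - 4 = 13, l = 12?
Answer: 72/7979 ≈ 0.0090237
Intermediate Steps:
b = 17 (b = 4 + 13 = 17)
f(o) = -1/(-4 + o) (f(o) = (-18 + 17)/(-4 + o) = -1/(-4 + o))
O(A) = 2 + 43/(-33 + A) (O(A) = 2 + (31 + 12)/(A - 33) = 2 + 43/(-33 + A))
f(-75)/O(-39) = (-1/(-4 - 75))/(((-23 + 2*(-39))/(-33 - 39))) = (-1/(-79))/(((-23 - 78)/(-72))) = (-1*(-1/79))/((-1/72*(-101))) = 1/(79*(101/72)) = (1/79)*(72/101) = 72/7979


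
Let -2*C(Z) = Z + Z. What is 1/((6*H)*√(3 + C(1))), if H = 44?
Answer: √2/528 ≈ 0.0026784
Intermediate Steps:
C(Z) = -Z (C(Z) = -(Z + Z)/2 = -Z)
1/((6*H)*√(3 + C(1))) = 1/((6*44)*√(3 - 1*1)) = 1/(264*√(3 - 1)) = 1/(264*√2) = √2/528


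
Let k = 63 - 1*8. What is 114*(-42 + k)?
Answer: 1482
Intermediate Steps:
k = 55 (k = 63 - 8 = 55)
114*(-42 + k) = 114*(-42 + 55) = 114*13 = 1482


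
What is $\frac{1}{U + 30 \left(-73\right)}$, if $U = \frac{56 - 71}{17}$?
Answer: $- \frac{17}{37245} \approx -0.00045644$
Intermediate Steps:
$U = - \frac{15}{17}$ ($U = \left(56 - 71\right) \frac{1}{17} = \left(-15\right) \frac{1}{17} = - \frac{15}{17} \approx -0.88235$)
$\frac{1}{U + 30 \left(-73\right)} = \frac{1}{- \frac{15}{17} + 30 \left(-73\right)} = \frac{1}{- \frac{15}{17} - 2190} = \frac{1}{- \frac{37245}{17}} = - \frac{17}{37245}$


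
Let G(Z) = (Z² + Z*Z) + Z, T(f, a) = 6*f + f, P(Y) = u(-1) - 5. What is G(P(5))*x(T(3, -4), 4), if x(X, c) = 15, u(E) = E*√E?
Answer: 645 + 285*I ≈ 645.0 + 285.0*I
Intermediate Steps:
u(E) = E^(3/2)
P(Y) = -5 - I (P(Y) = (-1)^(3/2) - 5 = -I - 5 = -5 - I)
T(f, a) = 7*f
G(Z) = Z + 2*Z² (G(Z) = (Z² + Z²) + Z = 2*Z² + Z = Z + 2*Z²)
G(P(5))*x(T(3, -4), 4) = ((-5 - I)*(1 + 2*(-5 - I)))*15 = ((-5 - I)*(1 + (-10 - 2*I)))*15 = ((-5 - I)*(-9 - 2*I))*15 = ((-9 - 2*I)*(-5 - I))*15 = 15*(-9 - 2*I)*(-5 - I)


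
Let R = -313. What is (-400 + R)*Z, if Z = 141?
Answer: -100533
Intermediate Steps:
(-400 + R)*Z = (-400 - 313)*141 = -713*141 = -100533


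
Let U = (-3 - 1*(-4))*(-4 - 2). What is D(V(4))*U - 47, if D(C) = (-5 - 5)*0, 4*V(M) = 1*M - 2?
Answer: -47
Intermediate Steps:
V(M) = -½ + M/4 (V(M) = (1*M - 2)/4 = (M - 2)/4 = (-2 + M)/4 = -½ + M/4)
D(C) = 0 (D(C) = -10*0 = 0)
U = -6 (U = (-3 + 4)*(-6) = 1*(-6) = -6)
D(V(4))*U - 47 = 0*(-6) - 47 = 0 - 47 = -47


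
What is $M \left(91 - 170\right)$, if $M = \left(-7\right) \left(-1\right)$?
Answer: $-553$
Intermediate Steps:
$M = 7$
$M \left(91 - 170\right) = 7 \left(91 - 170\right) = 7 \left(-79\right) = -553$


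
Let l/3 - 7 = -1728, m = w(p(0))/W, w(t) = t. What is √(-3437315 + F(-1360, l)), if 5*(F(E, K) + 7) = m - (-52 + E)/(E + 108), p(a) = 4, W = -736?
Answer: 3*I*√316695627069494/28796 ≈ 1854.0*I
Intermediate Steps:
m = -1/184 (m = 4/(-736) = 4*(-1/736) = -1/184 ≈ -0.0054348)
l = -5163 (l = 21 + 3*(-1728) = 21 - 5184 = -5163)
F(E, K) = -6441/920 - (-52 + E)/(5*(108 + E)) (F(E, K) = -7 + (-1/184 - (-52 + E)/(E + 108))/5 = -7 + (-1/184 - (-52 + E)/(108 + E))/5 = -7 + (-1/920 - (-52 + E)/(5*(108 + E))) = -6441/920 - (-52 + E)/(5*(108 + E)))
√(-3437315 + F(-1360, l)) = √(-3437315 + (-137212 - 1325*(-1360))/(184*(108 - 1360))) = √(-3437315 + (1/184)*(-137212 + 1802000)/(-1252)) = √(-3437315 + (1/184)*(-1/1252)*1664788) = √(-3437315 - 416197/57592) = √(-197962261677/57592) = 3*I*√316695627069494/28796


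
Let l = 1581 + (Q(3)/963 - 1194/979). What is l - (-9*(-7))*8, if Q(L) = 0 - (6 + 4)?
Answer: 1014211217/942777 ≈ 1075.8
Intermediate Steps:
Q(L) = -10 (Q(L) = 0 - 1*10 = 0 - 10 = -10)
l = 1489370825/942777 (l = 1581 + (-10/963 - 1194/979) = 1581 - 1159612/942777 = 1489370825/942777 ≈ 1579.8)
l - (-9*(-7))*8 = 1489370825/942777 - (-9*(-7))*8 = 1489370825/942777 - 63*8 = 1489370825/942777 - 1*504 = 1489370825/942777 - 504 = 1014211217/942777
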